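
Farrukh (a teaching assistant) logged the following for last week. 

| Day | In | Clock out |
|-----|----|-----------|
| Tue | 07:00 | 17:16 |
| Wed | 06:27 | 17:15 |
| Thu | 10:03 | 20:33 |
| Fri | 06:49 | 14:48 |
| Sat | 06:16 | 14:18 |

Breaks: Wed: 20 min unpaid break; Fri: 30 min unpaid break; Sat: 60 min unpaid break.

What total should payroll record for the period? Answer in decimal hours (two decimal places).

Tue: 07:00–17:16 = 10 h 16 min
Wed: 06:27–17:15 = 10 h 48 min; less 20 min break → 10 h 28 min
Thu: 10:03–20:33 = 10 h 30 min
Fri: 06:49–14:48 = 7 h 59 min; less 30 min break → 7 h 29 min
Sat: 06:16–14:18 = 8 h 2 min; less 60 min break → 7 h 2 min
Total: 10 h 16 min + 10 h 28 min + 10 h 30 min + 7 h 29 min + 7 h 2 min = 45 h 45 min.

45.75 hours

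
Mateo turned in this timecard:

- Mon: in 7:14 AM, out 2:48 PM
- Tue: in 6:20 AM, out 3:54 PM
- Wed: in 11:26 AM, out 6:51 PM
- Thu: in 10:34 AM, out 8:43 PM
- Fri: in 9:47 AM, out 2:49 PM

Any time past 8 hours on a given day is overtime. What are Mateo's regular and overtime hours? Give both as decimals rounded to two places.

Mon: 7:14 AM–2:48 PM = 7 h 34 min
Tue: 6:20 AM–3:54 PM = 9 h 34 min
Wed: 11:26 AM–6:51 PM = 7 h 25 min
Thu: 10:34 AM–8:43 PM = 10 h 9 min
Fri: 9:47 AM–2:49 PM = 5 h 2 min
Mon reg 7 h 34 min / OT 0 h 0 min; Tue reg 8 h 0 min / OT 1 h 34 min; Wed reg 7 h 25 min / OT 0 h 0 min; Thu reg 8 h 0 min / OT 2 h 9 min; Fri reg 5 h 2 min / OT 0 h 0 min.
Totals: regular 36 h 1 min, overtime 3 h 43 min.

Regular 36.02 hours, overtime 3.72 hours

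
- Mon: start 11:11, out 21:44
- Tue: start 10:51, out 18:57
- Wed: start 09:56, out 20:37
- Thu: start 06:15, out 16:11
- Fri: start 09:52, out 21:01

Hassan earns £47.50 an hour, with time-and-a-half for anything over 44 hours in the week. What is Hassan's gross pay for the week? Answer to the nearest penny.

£2547.19

Mon: 11:11–21:44 = 10 h 33 min
Tue: 10:51–18:57 = 8 h 6 min
Wed: 09:56–20:37 = 10 h 41 min
Thu: 06:15–16:11 = 9 h 56 min
Fri: 09:52–21:01 = 11 h 9 min
Total worked: 50 h 25 min = 3025 min.
Regular 44 h 0 min = 2640 min at £47.50/h; overtime 6 h 25 min = 385 min at £71.25/h.
Pay = (2640 × £47.50 + 385 × £71.25) ÷ 60 = £2547.19.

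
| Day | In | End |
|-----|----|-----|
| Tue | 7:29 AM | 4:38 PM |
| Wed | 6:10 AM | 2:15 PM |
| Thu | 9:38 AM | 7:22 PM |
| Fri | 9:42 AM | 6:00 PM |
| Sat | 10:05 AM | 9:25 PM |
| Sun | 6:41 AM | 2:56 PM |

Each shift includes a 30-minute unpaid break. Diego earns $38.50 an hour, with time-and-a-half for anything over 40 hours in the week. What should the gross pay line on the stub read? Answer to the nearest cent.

Tue: 7:29 AM–4:38 PM = 9 h 9 min; less 30 min break → 8 h 39 min
Wed: 6:10 AM–2:15 PM = 8 h 5 min; less 30 min break → 7 h 35 min
Thu: 9:38 AM–7:22 PM = 9 h 44 min; less 30 min break → 9 h 14 min
Fri: 9:42 AM–6:00 PM = 8 h 18 min; less 30 min break → 7 h 48 min
Sat: 10:05 AM–9:25 PM = 11 h 20 min; less 30 min break → 10 h 50 min
Sun: 6:41 AM–2:56 PM = 8 h 15 min; less 30 min break → 7 h 45 min
Total worked: 51 h 51 min = 3111 min.
Regular 40 h 0 min = 2400 min at $38.50/h; overtime 11 h 51 min = 711 min at $57.75/h.
Pay = (2400 × $38.50 + 711 × $57.75) ÷ 60 = $2224.34.

$2224.34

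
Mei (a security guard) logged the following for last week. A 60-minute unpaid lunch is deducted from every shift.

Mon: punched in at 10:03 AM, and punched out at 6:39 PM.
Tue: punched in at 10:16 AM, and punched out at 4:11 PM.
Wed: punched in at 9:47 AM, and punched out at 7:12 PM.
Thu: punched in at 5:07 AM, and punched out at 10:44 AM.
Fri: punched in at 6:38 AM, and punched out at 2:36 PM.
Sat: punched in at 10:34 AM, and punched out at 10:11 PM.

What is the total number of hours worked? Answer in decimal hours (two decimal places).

Mon: 10:03 AM–6:39 PM = 8 h 36 min; less 60 min break → 7 h 36 min
Tue: 10:16 AM–4:11 PM = 5 h 55 min; less 60 min break → 4 h 55 min
Wed: 9:47 AM–7:12 PM = 9 h 25 min; less 60 min break → 8 h 25 min
Thu: 5:07 AM–10:44 AM = 5 h 37 min; less 60 min break → 4 h 37 min
Fri: 6:38 AM–2:36 PM = 7 h 58 min; less 60 min break → 6 h 58 min
Sat: 10:34 AM–10:11 PM = 11 h 37 min; less 60 min break → 10 h 37 min
Total: 7 h 36 min + 4 h 55 min + 8 h 25 min + 4 h 37 min + 6 h 58 min + 10 h 37 min = 43 h 8 min.

43.13 hours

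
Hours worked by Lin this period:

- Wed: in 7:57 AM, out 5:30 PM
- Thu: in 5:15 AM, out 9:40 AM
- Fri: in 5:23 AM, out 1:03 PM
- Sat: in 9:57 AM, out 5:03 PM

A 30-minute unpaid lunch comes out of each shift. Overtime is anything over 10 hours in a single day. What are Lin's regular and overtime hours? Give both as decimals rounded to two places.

Regular 26.73 hours, overtime 0.00 hours

Wed: 7:57 AM–5:30 PM = 9 h 33 min; less 30 min break → 9 h 3 min
Thu: 5:15 AM–9:40 AM = 4 h 25 min; less 30 min break → 3 h 55 min
Fri: 5:23 AM–1:03 PM = 7 h 40 min; less 30 min break → 7 h 10 min
Sat: 9:57 AM–5:03 PM = 7 h 6 min; less 30 min break → 6 h 36 min
Wed reg 9 h 3 min / OT 0 h 0 min; Thu reg 3 h 55 min / OT 0 h 0 min; Fri reg 7 h 10 min / OT 0 h 0 min; Sat reg 6 h 36 min / OT 0 h 0 min.
Totals: regular 26 h 44 min, overtime 0 h 0 min.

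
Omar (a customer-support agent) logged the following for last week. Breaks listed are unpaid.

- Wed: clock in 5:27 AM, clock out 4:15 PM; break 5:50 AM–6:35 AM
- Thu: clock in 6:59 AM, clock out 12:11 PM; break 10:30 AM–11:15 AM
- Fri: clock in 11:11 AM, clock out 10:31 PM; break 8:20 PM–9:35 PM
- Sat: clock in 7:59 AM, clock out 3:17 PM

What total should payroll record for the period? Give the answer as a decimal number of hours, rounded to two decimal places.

Wed: 5:27 AM–4:15 PM = 10 h 48 min; less 45 min break → 10 h 3 min
Thu: 6:59 AM–12:11 PM = 5 h 12 min; less 45 min break → 4 h 27 min
Fri: 11:11 AM–10:31 PM = 11 h 20 min; less 75 min break → 10 h 5 min
Sat: 7:59 AM–3:17 PM = 7 h 18 min
Total: 10 h 3 min + 4 h 27 min + 10 h 5 min + 7 h 18 min = 31 h 53 min.

31.88 hours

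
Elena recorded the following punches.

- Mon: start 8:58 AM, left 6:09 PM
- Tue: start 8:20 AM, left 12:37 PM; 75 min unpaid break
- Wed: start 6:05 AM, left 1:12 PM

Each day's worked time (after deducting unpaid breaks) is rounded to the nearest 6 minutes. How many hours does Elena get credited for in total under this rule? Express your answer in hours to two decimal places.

Mon: 8:58 AM–6:09 PM = 9 h 11 min → rounds to 9 h 12 min
Tue: 8:20 AM–12:37 PM = 4 h 17 min − 75 min = 3 h 2 min → rounds to 3 h 0 min
Wed: 6:05 AM–1:12 PM = 7 h 7 min → rounds to 7 h 6 min
Total credited: 19 h 18 min.

19.30 hours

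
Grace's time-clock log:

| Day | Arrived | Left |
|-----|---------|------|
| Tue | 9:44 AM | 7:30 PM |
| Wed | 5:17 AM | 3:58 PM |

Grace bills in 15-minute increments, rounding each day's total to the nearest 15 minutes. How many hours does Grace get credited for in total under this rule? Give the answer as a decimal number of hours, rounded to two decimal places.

20.50 hours

Tue: 9:44 AM–7:30 PM = 9 h 46 min → rounds to 9 h 45 min
Wed: 5:17 AM–3:58 PM = 10 h 41 min → rounds to 10 h 45 min
Total credited: 20 h 30 min.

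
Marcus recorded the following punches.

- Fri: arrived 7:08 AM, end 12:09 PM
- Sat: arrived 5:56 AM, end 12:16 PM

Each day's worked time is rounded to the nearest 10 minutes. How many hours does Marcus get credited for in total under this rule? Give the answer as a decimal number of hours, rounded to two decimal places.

Fri: 7:08 AM–12:09 PM = 5 h 1 min → rounds to 5 h 0 min
Sat: 5:56 AM–12:16 PM = 6 h 20 min → rounds to 6 h 20 min
Total credited: 11 h 20 min.

11.33 hours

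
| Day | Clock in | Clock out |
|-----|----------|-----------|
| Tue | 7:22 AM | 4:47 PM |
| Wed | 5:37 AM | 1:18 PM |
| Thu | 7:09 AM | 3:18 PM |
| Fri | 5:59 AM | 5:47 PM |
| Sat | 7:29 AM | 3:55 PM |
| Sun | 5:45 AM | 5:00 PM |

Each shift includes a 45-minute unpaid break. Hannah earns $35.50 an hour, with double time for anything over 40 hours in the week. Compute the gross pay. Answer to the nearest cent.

Tue: 7:22 AM–4:47 PM = 9 h 25 min; less 45 min break → 8 h 40 min
Wed: 5:37 AM–1:18 PM = 7 h 41 min; less 45 min break → 6 h 56 min
Thu: 7:09 AM–3:18 PM = 8 h 9 min; less 45 min break → 7 h 24 min
Fri: 5:59 AM–5:47 PM = 11 h 48 min; less 45 min break → 11 h 3 min
Sat: 7:29 AM–3:55 PM = 8 h 26 min; less 45 min break → 7 h 41 min
Sun: 5:45 AM–5:00 PM = 11 h 15 min; less 45 min break → 10 h 30 min
Total worked: 52 h 14 min = 3134 min.
Regular 40 h 0 min = 2400 min at $35.50/h; overtime 12 h 14 min = 734 min at $71.00/h.
Pay = (2400 × $35.50 + 734 × $71.00) ÷ 60 = $2288.57.

$2288.57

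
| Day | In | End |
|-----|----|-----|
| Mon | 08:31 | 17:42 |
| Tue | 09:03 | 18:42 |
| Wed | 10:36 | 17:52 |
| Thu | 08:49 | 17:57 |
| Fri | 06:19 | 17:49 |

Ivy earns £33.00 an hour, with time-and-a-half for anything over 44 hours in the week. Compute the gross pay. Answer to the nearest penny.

£1587.30

Mon: 08:31–17:42 = 9 h 11 min
Tue: 09:03–18:42 = 9 h 39 min
Wed: 10:36–17:52 = 7 h 16 min
Thu: 08:49–17:57 = 9 h 8 min
Fri: 06:19–17:49 = 11 h 30 min
Total worked: 46 h 44 min = 2804 min.
Regular 44 h 0 min = 2640 min at £33.00/h; overtime 2 h 44 min = 164 min at £49.50/h.
Pay = (2640 × £33.00 + 164 × £49.50) ÷ 60 = £1587.30.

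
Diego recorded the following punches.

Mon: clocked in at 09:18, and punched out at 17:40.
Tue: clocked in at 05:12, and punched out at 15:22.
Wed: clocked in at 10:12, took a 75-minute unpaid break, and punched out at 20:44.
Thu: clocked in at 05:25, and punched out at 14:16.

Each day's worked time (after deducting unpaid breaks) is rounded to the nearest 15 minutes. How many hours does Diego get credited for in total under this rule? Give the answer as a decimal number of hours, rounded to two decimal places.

Mon: 09:18–17:40 = 8 h 22 min → rounds to 8 h 15 min
Tue: 05:12–15:22 = 10 h 10 min → rounds to 10 h 15 min
Wed: 10:12–20:44 = 10 h 32 min − 75 min = 9 h 17 min → rounds to 9 h 15 min
Thu: 05:25–14:16 = 8 h 51 min → rounds to 8 h 45 min
Total credited: 36 h 30 min.

36.50 hours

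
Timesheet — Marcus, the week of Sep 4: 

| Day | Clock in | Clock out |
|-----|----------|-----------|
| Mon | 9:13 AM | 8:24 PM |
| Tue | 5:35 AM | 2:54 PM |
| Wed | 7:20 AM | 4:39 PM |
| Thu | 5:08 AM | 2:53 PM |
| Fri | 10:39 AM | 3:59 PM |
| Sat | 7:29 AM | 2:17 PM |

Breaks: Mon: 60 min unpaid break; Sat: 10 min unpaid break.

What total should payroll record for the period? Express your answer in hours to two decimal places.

Mon: 9:13 AM–8:24 PM = 11 h 11 min; less 60 min break → 10 h 11 min
Tue: 5:35 AM–2:54 PM = 9 h 19 min
Wed: 7:20 AM–4:39 PM = 9 h 19 min
Thu: 5:08 AM–2:53 PM = 9 h 45 min
Fri: 10:39 AM–3:59 PM = 5 h 20 min
Sat: 7:29 AM–2:17 PM = 6 h 48 min; less 10 min break → 6 h 38 min
Total: 10 h 11 min + 9 h 19 min + 9 h 19 min + 9 h 45 min + 5 h 20 min + 6 h 38 min = 50 h 32 min.

50.53 hours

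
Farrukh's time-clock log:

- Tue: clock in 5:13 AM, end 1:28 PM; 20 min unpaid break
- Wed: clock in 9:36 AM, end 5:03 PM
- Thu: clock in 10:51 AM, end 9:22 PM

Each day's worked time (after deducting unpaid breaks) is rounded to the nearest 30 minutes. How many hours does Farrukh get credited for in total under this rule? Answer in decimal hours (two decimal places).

26.00 hours

Tue: 5:13 AM–1:28 PM = 8 h 15 min − 20 min = 7 h 55 min → rounds to 8 h 0 min
Wed: 9:36 AM–5:03 PM = 7 h 27 min → rounds to 7 h 30 min
Thu: 10:51 AM–9:22 PM = 10 h 31 min → rounds to 10 h 30 min
Total credited: 26 h 0 min.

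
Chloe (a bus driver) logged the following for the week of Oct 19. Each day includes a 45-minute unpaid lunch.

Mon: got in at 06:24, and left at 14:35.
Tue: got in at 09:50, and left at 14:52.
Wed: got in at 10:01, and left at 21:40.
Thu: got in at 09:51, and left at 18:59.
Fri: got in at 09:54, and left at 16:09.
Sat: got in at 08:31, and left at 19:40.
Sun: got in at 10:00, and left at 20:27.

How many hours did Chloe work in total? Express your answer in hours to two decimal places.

Mon: 06:24–14:35 = 8 h 11 min; less 45 min break → 7 h 26 min
Tue: 09:50–14:52 = 5 h 2 min; less 45 min break → 4 h 17 min
Wed: 10:01–21:40 = 11 h 39 min; less 45 min break → 10 h 54 min
Thu: 09:51–18:59 = 9 h 8 min; less 45 min break → 8 h 23 min
Fri: 09:54–16:09 = 6 h 15 min; less 45 min break → 5 h 30 min
Sat: 08:31–19:40 = 11 h 9 min; less 45 min break → 10 h 24 min
Sun: 10:00–20:27 = 10 h 27 min; less 45 min break → 9 h 42 min
Total: 7 h 26 min + 4 h 17 min + 10 h 54 min + 8 h 23 min + 5 h 30 min + 10 h 24 min + 9 h 42 min = 56 h 36 min.

56.60 hours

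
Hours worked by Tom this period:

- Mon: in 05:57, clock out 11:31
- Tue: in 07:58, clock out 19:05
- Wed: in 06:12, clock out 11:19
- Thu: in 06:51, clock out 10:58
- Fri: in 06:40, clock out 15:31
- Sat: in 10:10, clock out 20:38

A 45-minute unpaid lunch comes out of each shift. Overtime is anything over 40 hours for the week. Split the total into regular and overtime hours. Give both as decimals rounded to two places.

Mon: 05:57–11:31 = 5 h 34 min; less 45 min break → 4 h 49 min
Tue: 07:58–19:05 = 11 h 7 min; less 45 min break → 10 h 22 min
Wed: 06:12–11:19 = 5 h 7 min; less 45 min break → 4 h 22 min
Thu: 06:51–10:58 = 4 h 7 min; less 45 min break → 3 h 22 min
Fri: 06:40–15:31 = 8 h 51 min; less 45 min break → 8 h 6 min
Sat: 10:10–20:38 = 10 h 28 min; less 45 min break → 9 h 43 min
Total worked: 40 h 44 min = 40.73 h.
Threshold 40 h → overtime 0 h 44 min, regular 40 h 0 min.

Regular 40.00 hours, overtime 0.73 hours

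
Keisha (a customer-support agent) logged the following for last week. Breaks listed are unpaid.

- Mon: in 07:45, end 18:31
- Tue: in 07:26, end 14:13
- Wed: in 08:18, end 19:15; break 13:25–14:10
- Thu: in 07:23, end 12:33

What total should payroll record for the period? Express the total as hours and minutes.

Mon: 07:45–18:31 = 10 h 46 min
Tue: 07:26–14:13 = 6 h 47 min
Wed: 08:18–19:15 = 10 h 57 min; less 45 min break → 10 h 12 min
Thu: 07:23–12:33 = 5 h 10 min
Total: 10 h 46 min + 6 h 47 min + 10 h 12 min + 5 h 10 min = 32 h 55 min.

32 h 55 min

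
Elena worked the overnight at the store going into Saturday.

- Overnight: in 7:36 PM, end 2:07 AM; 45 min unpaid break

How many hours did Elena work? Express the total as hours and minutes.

Overnight: 7:36 PM → midnight = 4 h 24 min; midnight → 2:07 AM = 2 h 7 min; span 6 h 31 min; less 45 min break → 5 h 46 min

5 h 46 min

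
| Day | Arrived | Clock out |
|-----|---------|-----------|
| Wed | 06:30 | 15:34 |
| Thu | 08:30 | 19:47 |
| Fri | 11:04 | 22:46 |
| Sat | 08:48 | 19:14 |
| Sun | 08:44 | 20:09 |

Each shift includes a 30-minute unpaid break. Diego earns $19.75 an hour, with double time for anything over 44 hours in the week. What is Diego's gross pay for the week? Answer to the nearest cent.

$1161.30

Wed: 06:30–15:34 = 9 h 4 min; less 30 min break → 8 h 34 min
Thu: 08:30–19:47 = 11 h 17 min; less 30 min break → 10 h 47 min
Fri: 11:04–22:46 = 11 h 42 min; less 30 min break → 11 h 12 min
Sat: 08:48–19:14 = 10 h 26 min; less 30 min break → 9 h 56 min
Sun: 08:44–20:09 = 11 h 25 min; less 30 min break → 10 h 55 min
Total worked: 51 h 24 min = 3084 min.
Regular 44 h 0 min = 2640 min at $19.75/h; overtime 7 h 24 min = 444 min at $39.50/h.
Pay = (2640 × $19.75 + 444 × $39.50) ÷ 60 = $1161.30.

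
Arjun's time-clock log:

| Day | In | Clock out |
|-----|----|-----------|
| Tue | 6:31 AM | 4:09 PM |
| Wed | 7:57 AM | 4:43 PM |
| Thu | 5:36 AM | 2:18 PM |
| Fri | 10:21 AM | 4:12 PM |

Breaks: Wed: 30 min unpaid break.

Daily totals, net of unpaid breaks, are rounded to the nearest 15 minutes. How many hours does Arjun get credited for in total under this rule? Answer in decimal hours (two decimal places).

32.50 hours

Tue: 6:31 AM–4:09 PM = 9 h 38 min → rounds to 9 h 45 min
Wed: 7:57 AM–4:43 PM = 8 h 46 min − 30 min = 8 h 16 min → rounds to 8 h 15 min
Thu: 5:36 AM–2:18 PM = 8 h 42 min → rounds to 8 h 45 min
Fri: 10:21 AM–4:12 PM = 5 h 51 min → rounds to 5 h 45 min
Total credited: 32 h 30 min.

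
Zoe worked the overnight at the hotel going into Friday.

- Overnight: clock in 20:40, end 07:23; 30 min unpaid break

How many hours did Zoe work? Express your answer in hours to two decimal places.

10.22 hours

Overnight: 20:40 → midnight = 3 h 20 min; midnight → 07:23 = 7 h 23 min; span 10 h 43 min; less 30 min break → 10 h 13 min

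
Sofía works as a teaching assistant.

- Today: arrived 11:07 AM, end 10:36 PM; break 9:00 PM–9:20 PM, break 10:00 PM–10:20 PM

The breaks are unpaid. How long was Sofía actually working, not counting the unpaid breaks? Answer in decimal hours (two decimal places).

10.82 hours

Today: 11:07 AM–10:36 PM = 11 h 29 min; less 40 min break → 10 h 49 min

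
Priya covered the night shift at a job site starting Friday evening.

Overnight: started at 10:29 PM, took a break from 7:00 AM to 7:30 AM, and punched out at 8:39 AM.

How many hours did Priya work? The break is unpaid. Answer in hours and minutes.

Overnight: 10:29 PM → midnight = 1 h 31 min; midnight → 8:39 AM = 8 h 39 min; span 10 h 10 min; less 30 min break → 9 h 40 min

9 h 40 min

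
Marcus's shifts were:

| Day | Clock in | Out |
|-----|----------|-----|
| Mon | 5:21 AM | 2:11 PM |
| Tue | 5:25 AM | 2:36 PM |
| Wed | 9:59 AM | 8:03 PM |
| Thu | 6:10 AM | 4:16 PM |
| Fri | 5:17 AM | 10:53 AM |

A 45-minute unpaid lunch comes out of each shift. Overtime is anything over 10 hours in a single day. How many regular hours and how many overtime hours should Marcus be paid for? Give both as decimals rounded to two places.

Mon: 5:21 AM–2:11 PM = 8 h 50 min; less 45 min break → 8 h 5 min
Tue: 5:25 AM–2:36 PM = 9 h 11 min; less 45 min break → 8 h 26 min
Wed: 9:59 AM–8:03 PM = 10 h 4 min; less 45 min break → 9 h 19 min
Thu: 6:10 AM–4:16 PM = 10 h 6 min; less 45 min break → 9 h 21 min
Fri: 5:17 AM–10:53 AM = 5 h 36 min; less 45 min break → 4 h 51 min
Mon reg 8 h 5 min / OT 0 h 0 min; Tue reg 8 h 26 min / OT 0 h 0 min; Wed reg 9 h 19 min / OT 0 h 0 min; Thu reg 9 h 21 min / OT 0 h 0 min; Fri reg 4 h 51 min / OT 0 h 0 min.
Totals: regular 40 h 2 min, overtime 0 h 0 min.

Regular 40.03 hours, overtime 0.00 hours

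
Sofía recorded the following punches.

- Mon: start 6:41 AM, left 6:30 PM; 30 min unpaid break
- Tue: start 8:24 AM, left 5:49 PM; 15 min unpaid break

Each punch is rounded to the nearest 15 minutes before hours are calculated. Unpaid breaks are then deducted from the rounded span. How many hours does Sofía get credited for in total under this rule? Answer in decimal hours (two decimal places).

20.25 hours

Mon: in 6:41 AM→6:45 AM, out 6:30 PM→6:30 PM; 11 h 45 min − 30 min = 11 h 15 min
Tue: in 8:24 AM→8:30 AM, out 5:49 PM→5:45 PM; 9 h 15 min − 15 min = 9 h 0 min
Total credited: 20 h 15 min.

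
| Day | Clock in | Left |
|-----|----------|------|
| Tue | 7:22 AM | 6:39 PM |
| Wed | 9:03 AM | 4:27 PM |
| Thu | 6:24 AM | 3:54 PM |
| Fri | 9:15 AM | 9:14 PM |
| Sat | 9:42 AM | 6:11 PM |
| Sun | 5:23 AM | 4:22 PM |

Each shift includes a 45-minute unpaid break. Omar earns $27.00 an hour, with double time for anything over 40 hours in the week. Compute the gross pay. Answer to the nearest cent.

$1897.20

Tue: 7:22 AM–6:39 PM = 11 h 17 min; less 45 min break → 10 h 32 min
Wed: 9:03 AM–4:27 PM = 7 h 24 min; less 45 min break → 6 h 39 min
Thu: 6:24 AM–3:54 PM = 9 h 30 min; less 45 min break → 8 h 45 min
Fri: 9:15 AM–9:14 PM = 11 h 59 min; less 45 min break → 11 h 14 min
Sat: 9:42 AM–6:11 PM = 8 h 29 min; less 45 min break → 7 h 44 min
Sun: 5:23 AM–4:22 PM = 10 h 59 min; less 45 min break → 10 h 14 min
Total worked: 55 h 8 min = 3308 min.
Regular 40 h 0 min = 2400 min at $27.00/h; overtime 15 h 8 min = 908 min at $54.00/h.
Pay = (2400 × $27.00 + 908 × $54.00) ÷ 60 = $1897.20.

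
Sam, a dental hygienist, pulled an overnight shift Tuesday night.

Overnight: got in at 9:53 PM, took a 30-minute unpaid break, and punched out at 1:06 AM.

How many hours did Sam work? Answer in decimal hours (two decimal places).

Overnight: 9:53 PM → midnight = 2 h 7 min; midnight → 1:06 AM = 1 h 6 min; span 3 h 13 min; less 30 min break → 2 h 43 min

2.72 hours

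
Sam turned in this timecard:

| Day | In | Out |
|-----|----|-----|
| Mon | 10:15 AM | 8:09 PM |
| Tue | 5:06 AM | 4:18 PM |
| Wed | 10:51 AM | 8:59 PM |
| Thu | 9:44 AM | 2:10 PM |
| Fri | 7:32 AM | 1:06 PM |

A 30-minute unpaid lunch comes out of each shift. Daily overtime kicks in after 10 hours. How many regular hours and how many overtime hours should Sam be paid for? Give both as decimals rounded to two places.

Regular 38.03 hours, overtime 0.70 hours

Mon: 10:15 AM–8:09 PM = 9 h 54 min; less 30 min break → 9 h 24 min
Tue: 5:06 AM–4:18 PM = 11 h 12 min; less 30 min break → 10 h 42 min
Wed: 10:51 AM–8:59 PM = 10 h 8 min; less 30 min break → 9 h 38 min
Thu: 9:44 AM–2:10 PM = 4 h 26 min; less 30 min break → 3 h 56 min
Fri: 7:32 AM–1:06 PM = 5 h 34 min; less 30 min break → 5 h 4 min
Mon reg 9 h 24 min / OT 0 h 0 min; Tue reg 10 h 0 min / OT 0 h 42 min; Wed reg 9 h 38 min / OT 0 h 0 min; Thu reg 3 h 56 min / OT 0 h 0 min; Fri reg 5 h 4 min / OT 0 h 0 min.
Totals: regular 38 h 2 min, overtime 0 h 42 min.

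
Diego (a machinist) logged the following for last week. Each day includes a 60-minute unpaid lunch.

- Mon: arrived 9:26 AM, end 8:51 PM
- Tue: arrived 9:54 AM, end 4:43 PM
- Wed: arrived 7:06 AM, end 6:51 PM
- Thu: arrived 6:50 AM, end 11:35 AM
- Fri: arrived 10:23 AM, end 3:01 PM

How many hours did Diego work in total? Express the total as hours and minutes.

34 h 22 min

Mon: 9:26 AM–8:51 PM = 11 h 25 min; less 60 min break → 10 h 25 min
Tue: 9:54 AM–4:43 PM = 6 h 49 min; less 60 min break → 5 h 49 min
Wed: 7:06 AM–6:51 PM = 11 h 45 min; less 60 min break → 10 h 45 min
Thu: 6:50 AM–11:35 AM = 4 h 45 min; less 60 min break → 3 h 45 min
Fri: 10:23 AM–3:01 PM = 4 h 38 min; less 60 min break → 3 h 38 min
Total: 10 h 25 min + 5 h 49 min + 10 h 45 min + 3 h 45 min + 3 h 38 min = 34 h 22 min.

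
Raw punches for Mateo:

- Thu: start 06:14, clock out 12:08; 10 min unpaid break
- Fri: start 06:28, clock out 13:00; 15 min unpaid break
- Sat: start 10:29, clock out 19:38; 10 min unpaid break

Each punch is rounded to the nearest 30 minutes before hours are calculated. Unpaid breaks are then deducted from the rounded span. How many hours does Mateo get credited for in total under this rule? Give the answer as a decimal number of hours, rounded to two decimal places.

Thu: in 06:14→06:00, out 12:08→12:00; 6 h 0 min − 10 min = 5 h 50 min
Fri: in 06:28→06:30, out 13:00→13:00; 6 h 30 min − 15 min = 6 h 15 min
Sat: in 10:29→10:30, out 19:38→19:30; 9 h 0 min − 10 min = 8 h 50 min
Total credited: 20 h 55 min.

20.92 hours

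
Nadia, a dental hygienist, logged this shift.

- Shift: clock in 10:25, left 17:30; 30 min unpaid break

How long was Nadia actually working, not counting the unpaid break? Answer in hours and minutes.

6 h 35 min

Shift: 10:25–17:30 = 7 h 5 min; less 30 min break → 6 h 35 min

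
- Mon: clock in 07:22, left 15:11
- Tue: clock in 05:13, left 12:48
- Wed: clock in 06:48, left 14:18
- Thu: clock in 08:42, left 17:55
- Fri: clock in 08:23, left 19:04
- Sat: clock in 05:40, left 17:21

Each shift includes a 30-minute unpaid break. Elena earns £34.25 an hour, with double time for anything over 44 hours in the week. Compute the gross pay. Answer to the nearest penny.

£2019.61

Mon: 07:22–15:11 = 7 h 49 min; less 30 min break → 7 h 19 min
Tue: 05:13–12:48 = 7 h 35 min; less 30 min break → 7 h 5 min
Wed: 06:48–14:18 = 7 h 30 min; less 30 min break → 7 h 0 min
Thu: 08:42–17:55 = 9 h 13 min; less 30 min break → 8 h 43 min
Fri: 08:23–19:04 = 10 h 41 min; less 30 min break → 10 h 11 min
Sat: 05:40–17:21 = 11 h 41 min; less 30 min break → 11 h 11 min
Total worked: 51 h 29 min = 3089 min.
Regular 44 h 0 min = 2640 min at £34.25/h; overtime 7 h 29 min = 449 min at £68.50/h.
Pay = (2640 × £34.25 + 449 × £68.50) ÷ 60 = £2019.61.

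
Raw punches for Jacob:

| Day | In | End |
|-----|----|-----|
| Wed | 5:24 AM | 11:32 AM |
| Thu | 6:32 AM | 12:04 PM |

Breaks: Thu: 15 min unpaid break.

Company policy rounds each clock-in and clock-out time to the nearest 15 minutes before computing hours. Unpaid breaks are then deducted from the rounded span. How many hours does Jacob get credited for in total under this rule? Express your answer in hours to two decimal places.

11.25 hours

Wed: in 5:24 AM→5:30 AM, out 11:32 AM→11:30 AM; 6 h 0 min
Thu: in 6:32 AM→6:30 AM, out 12:04 PM→12:00 PM; 5 h 30 min − 15 min = 5 h 15 min
Total credited: 11 h 15 min.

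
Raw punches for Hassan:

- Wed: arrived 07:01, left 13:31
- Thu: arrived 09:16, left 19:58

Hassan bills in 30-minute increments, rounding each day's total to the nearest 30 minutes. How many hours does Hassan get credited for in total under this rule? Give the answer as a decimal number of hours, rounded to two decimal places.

Wed: 07:01–13:31 = 6 h 30 min → rounds to 6 h 30 min
Thu: 09:16–19:58 = 10 h 42 min → rounds to 10 h 30 min
Total credited: 17 h 0 min.

17.00 hours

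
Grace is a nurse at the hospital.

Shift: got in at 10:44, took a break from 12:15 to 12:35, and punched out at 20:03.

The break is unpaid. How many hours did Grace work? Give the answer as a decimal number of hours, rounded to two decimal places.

Shift: 10:44–20:03 = 9 h 19 min; less 20 min break → 8 h 59 min

8.98 hours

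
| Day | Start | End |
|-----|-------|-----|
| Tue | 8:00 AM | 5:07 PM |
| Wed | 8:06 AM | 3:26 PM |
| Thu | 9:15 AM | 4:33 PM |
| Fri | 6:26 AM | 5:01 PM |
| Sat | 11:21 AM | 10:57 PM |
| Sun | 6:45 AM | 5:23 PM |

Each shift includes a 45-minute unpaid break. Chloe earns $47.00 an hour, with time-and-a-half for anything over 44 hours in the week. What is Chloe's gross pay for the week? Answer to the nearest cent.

$2636.70

Tue: 8:00 AM–5:07 PM = 9 h 7 min; less 45 min break → 8 h 22 min
Wed: 8:06 AM–3:26 PM = 7 h 20 min; less 45 min break → 6 h 35 min
Thu: 9:15 AM–4:33 PM = 7 h 18 min; less 45 min break → 6 h 33 min
Fri: 6:26 AM–5:01 PM = 10 h 35 min; less 45 min break → 9 h 50 min
Sat: 11:21 AM–10:57 PM = 11 h 36 min; less 45 min break → 10 h 51 min
Sun: 6:45 AM–5:23 PM = 10 h 38 min; less 45 min break → 9 h 53 min
Total worked: 52 h 4 min = 3124 min.
Regular 44 h 0 min = 2640 min at $47.00/h; overtime 8 h 4 min = 484 min at $70.50/h.
Pay = (2640 × $47.00 + 484 × $70.50) ÷ 60 = $2636.70.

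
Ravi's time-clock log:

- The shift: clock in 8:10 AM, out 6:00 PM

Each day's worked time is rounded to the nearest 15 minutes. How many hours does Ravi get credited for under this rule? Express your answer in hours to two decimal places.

The shift: 8:10 AM–6:00 PM = 9 h 50 min → rounds to 9 h 45 min

9.75 hours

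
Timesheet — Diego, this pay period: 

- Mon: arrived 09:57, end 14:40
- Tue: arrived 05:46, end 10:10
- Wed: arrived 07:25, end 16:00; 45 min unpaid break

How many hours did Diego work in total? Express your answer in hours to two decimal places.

Mon: 09:57–14:40 = 4 h 43 min
Tue: 05:46–10:10 = 4 h 24 min
Wed: 07:25–16:00 = 8 h 35 min; less 45 min break → 7 h 50 min
Total: 4 h 43 min + 4 h 24 min + 7 h 50 min = 16 h 57 min.

16.95 hours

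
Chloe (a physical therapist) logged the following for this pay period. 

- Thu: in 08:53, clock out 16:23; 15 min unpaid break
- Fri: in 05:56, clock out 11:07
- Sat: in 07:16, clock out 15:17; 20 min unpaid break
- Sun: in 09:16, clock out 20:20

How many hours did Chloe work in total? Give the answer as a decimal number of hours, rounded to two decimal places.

31.18 hours

Thu: 08:53–16:23 = 7 h 30 min; less 15 min break → 7 h 15 min
Fri: 05:56–11:07 = 5 h 11 min
Sat: 07:16–15:17 = 8 h 1 min; less 20 min break → 7 h 41 min
Sun: 09:16–20:20 = 11 h 4 min
Total: 7 h 15 min + 5 h 11 min + 7 h 41 min + 11 h 4 min = 31 h 11 min.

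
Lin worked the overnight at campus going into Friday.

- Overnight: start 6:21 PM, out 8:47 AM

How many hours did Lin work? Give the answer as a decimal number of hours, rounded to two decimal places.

Overnight: 6:21 PM → midnight = 5 h 39 min; midnight → 8:47 AM = 8 h 47 min; span 14 h 26 min

14.43 hours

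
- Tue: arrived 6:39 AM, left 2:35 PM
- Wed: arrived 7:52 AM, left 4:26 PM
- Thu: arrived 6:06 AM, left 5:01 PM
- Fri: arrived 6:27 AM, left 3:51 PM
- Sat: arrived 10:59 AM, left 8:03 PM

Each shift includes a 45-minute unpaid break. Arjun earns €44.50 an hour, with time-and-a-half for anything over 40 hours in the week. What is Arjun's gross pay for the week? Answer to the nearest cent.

€1922.40

Tue: 6:39 AM–2:35 PM = 7 h 56 min; less 45 min break → 7 h 11 min
Wed: 7:52 AM–4:26 PM = 8 h 34 min; less 45 min break → 7 h 49 min
Thu: 6:06 AM–5:01 PM = 10 h 55 min; less 45 min break → 10 h 10 min
Fri: 6:27 AM–3:51 PM = 9 h 24 min; less 45 min break → 8 h 39 min
Sat: 10:59 AM–8:03 PM = 9 h 4 min; less 45 min break → 8 h 19 min
Total worked: 42 h 8 min = 2528 min.
Regular 40 h 0 min = 2400 min at €44.50/h; overtime 2 h 8 min = 128 min at €66.75/h.
Pay = (2400 × €44.50 + 128 × €66.75) ÷ 60 = €1922.40.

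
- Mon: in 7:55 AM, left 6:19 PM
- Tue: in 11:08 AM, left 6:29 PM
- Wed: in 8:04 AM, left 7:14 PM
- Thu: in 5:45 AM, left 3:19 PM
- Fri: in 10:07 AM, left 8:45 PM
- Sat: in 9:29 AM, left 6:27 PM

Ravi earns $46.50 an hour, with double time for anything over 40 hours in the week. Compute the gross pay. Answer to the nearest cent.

$3541.75

Mon: 7:55 AM–6:19 PM = 10 h 24 min
Tue: 11:08 AM–6:29 PM = 7 h 21 min
Wed: 8:04 AM–7:14 PM = 11 h 10 min
Thu: 5:45 AM–3:19 PM = 9 h 34 min
Fri: 10:07 AM–8:45 PM = 10 h 38 min
Sat: 9:29 AM–6:27 PM = 8 h 58 min
Total worked: 58 h 5 min = 3485 min.
Regular 40 h 0 min = 2400 min at $46.50/h; overtime 18 h 5 min = 1085 min at $93.00/h.
Pay = (2400 × $46.50 + 1085 × $93.00) ÷ 60 = $3541.75.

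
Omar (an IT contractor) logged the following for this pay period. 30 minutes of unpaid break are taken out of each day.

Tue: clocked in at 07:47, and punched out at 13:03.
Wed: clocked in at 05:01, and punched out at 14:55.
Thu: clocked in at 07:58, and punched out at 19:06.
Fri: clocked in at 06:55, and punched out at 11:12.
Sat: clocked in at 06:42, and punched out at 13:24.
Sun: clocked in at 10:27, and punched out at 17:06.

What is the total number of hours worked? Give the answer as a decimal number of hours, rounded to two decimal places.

Tue: 07:47–13:03 = 5 h 16 min; less 30 min break → 4 h 46 min
Wed: 05:01–14:55 = 9 h 54 min; less 30 min break → 9 h 24 min
Thu: 07:58–19:06 = 11 h 8 min; less 30 min break → 10 h 38 min
Fri: 06:55–11:12 = 4 h 17 min; less 30 min break → 3 h 47 min
Sat: 06:42–13:24 = 6 h 42 min; less 30 min break → 6 h 12 min
Sun: 10:27–17:06 = 6 h 39 min; less 30 min break → 6 h 9 min
Total: 4 h 46 min + 9 h 24 min + 10 h 38 min + 3 h 47 min + 6 h 12 min + 6 h 9 min = 40 h 56 min.

40.93 hours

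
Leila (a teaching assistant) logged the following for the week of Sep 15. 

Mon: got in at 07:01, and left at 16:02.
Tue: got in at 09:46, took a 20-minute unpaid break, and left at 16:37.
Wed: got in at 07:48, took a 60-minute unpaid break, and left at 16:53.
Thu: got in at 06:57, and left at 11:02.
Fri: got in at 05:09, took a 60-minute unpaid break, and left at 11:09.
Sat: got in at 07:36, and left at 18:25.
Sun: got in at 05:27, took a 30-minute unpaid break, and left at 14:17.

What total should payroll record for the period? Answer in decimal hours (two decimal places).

Mon: 07:01–16:02 = 9 h 1 min
Tue: 09:46–16:37 = 6 h 51 min; less 20 min break → 6 h 31 min
Wed: 07:48–16:53 = 9 h 5 min; less 60 min break → 8 h 5 min
Thu: 06:57–11:02 = 4 h 5 min
Fri: 05:09–11:09 = 6 h 0 min; less 60 min break → 5 h 0 min
Sat: 07:36–18:25 = 10 h 49 min
Sun: 05:27–14:17 = 8 h 50 min; less 30 min break → 8 h 20 min
Total: 9 h 1 min + 6 h 31 min + 8 h 5 min + 4 h 5 min + 5 h 0 min + 10 h 49 min + 8 h 20 min = 51 h 51 min.

51.85 hours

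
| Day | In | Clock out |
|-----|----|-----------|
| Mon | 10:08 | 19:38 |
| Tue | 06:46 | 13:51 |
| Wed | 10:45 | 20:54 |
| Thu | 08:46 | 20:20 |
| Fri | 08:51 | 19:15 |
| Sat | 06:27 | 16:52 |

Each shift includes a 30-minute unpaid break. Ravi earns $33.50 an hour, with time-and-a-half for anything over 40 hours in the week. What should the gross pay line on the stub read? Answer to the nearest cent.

$2149.86

Mon: 10:08–19:38 = 9 h 30 min; less 30 min break → 9 h 0 min
Tue: 06:46–13:51 = 7 h 5 min; less 30 min break → 6 h 35 min
Wed: 10:45–20:54 = 10 h 9 min; less 30 min break → 9 h 39 min
Thu: 08:46–20:20 = 11 h 34 min; less 30 min break → 11 h 4 min
Fri: 08:51–19:15 = 10 h 24 min; less 30 min break → 9 h 54 min
Sat: 06:27–16:52 = 10 h 25 min; less 30 min break → 9 h 55 min
Total worked: 56 h 7 min = 3367 min.
Regular 40 h 0 min = 2400 min at $33.50/h; overtime 16 h 7 min = 967 min at $50.25/h.
Pay = (2400 × $33.50 + 967 × $50.25) ÷ 60 = $2149.86.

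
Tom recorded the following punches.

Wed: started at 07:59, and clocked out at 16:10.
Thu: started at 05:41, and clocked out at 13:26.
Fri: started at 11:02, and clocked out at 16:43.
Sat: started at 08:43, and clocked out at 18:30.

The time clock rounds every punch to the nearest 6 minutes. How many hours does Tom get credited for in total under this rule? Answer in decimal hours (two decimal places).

31.40 hours

Wed: in 07:59→08:00, out 16:10→16:12; 8 h 12 min
Thu: in 05:41→05:42, out 13:26→13:24; 7 h 42 min
Fri: in 11:02→11:00, out 16:43→16:42; 5 h 42 min
Sat: in 08:43→08:42, out 18:30→18:30; 9 h 48 min
Total credited: 31 h 24 min.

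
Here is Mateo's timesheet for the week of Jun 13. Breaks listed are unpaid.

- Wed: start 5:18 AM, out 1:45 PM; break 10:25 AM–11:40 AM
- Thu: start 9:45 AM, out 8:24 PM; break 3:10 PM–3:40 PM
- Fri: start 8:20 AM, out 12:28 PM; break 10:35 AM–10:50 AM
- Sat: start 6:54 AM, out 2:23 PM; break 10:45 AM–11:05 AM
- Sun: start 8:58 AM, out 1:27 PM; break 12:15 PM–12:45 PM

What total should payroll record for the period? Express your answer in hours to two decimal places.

32.37 hours

Wed: 5:18 AM–1:45 PM = 8 h 27 min; less 75 min break → 7 h 12 min
Thu: 9:45 AM–8:24 PM = 10 h 39 min; less 30 min break → 10 h 9 min
Fri: 8:20 AM–12:28 PM = 4 h 8 min; less 15 min break → 3 h 53 min
Sat: 6:54 AM–2:23 PM = 7 h 29 min; less 20 min break → 7 h 9 min
Sun: 8:58 AM–1:27 PM = 4 h 29 min; less 30 min break → 3 h 59 min
Total: 7 h 12 min + 10 h 9 min + 3 h 53 min + 7 h 9 min + 3 h 59 min = 32 h 22 min.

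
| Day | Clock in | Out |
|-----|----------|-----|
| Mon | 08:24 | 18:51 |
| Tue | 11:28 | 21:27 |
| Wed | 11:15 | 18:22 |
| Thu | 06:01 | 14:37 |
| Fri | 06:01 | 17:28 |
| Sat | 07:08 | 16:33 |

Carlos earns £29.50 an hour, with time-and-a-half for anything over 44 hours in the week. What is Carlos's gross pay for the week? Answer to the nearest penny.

Mon: 08:24–18:51 = 10 h 27 min
Tue: 11:28–21:27 = 9 h 59 min
Wed: 11:15–18:22 = 7 h 7 min
Thu: 06:01–14:37 = 8 h 36 min
Fri: 06:01–17:28 = 11 h 27 min
Sat: 07:08–16:33 = 9 h 25 min
Total worked: 57 h 1 min = 3421 min.
Regular 44 h 0 min = 2640 min at £29.50/h; overtime 13 h 1 min = 781 min at £44.25/h.
Pay = (2640 × £29.50 + 781 × £44.25) ÷ 60 = £1873.99.

£1873.99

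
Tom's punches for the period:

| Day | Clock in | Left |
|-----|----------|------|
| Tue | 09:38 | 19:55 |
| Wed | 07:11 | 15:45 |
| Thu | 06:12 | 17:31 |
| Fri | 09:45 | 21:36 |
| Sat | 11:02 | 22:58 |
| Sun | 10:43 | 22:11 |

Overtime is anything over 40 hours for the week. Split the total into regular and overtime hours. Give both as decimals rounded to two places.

Regular 40.00 hours, overtime 25.42 hours

Tue: 09:38–19:55 = 10 h 17 min
Wed: 07:11–15:45 = 8 h 34 min
Thu: 06:12–17:31 = 11 h 19 min
Fri: 09:45–21:36 = 11 h 51 min
Sat: 11:02–22:58 = 11 h 56 min
Sun: 10:43–22:11 = 11 h 28 min
Total worked: 65 h 25 min = 65.42 h.
Threshold 40 h → overtime 25 h 25 min, regular 40 h 0 min.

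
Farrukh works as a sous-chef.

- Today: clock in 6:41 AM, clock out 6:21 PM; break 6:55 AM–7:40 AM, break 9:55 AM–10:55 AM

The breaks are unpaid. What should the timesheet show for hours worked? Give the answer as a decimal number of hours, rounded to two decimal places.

9.92 hours

Today: 6:41 AM–6:21 PM = 11 h 40 min; less 105 min break → 9 h 55 min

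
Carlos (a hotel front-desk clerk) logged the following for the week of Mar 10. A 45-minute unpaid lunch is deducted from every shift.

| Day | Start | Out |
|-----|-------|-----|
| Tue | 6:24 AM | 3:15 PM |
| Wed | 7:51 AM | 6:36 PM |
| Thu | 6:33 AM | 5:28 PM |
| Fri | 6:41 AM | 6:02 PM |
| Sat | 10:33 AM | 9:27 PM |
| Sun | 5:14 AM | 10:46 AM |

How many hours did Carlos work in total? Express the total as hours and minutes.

53 h 48 min

Tue: 6:24 AM–3:15 PM = 8 h 51 min; less 45 min break → 8 h 6 min
Wed: 7:51 AM–6:36 PM = 10 h 45 min; less 45 min break → 10 h 0 min
Thu: 6:33 AM–5:28 PM = 10 h 55 min; less 45 min break → 10 h 10 min
Fri: 6:41 AM–6:02 PM = 11 h 21 min; less 45 min break → 10 h 36 min
Sat: 10:33 AM–9:27 PM = 10 h 54 min; less 45 min break → 10 h 9 min
Sun: 5:14 AM–10:46 AM = 5 h 32 min; less 45 min break → 4 h 47 min
Total: 8 h 6 min + 10 h 0 min + 10 h 10 min + 10 h 36 min + 10 h 9 min + 4 h 47 min = 53 h 48 min.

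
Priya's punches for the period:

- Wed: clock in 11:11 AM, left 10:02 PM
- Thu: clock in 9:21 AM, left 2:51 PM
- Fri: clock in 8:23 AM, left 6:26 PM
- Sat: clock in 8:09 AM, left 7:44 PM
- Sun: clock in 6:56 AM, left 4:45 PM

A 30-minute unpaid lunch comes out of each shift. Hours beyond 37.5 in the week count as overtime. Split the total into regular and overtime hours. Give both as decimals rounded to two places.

Wed: 11:11 AM–10:02 PM = 10 h 51 min; less 30 min break → 10 h 21 min
Thu: 9:21 AM–2:51 PM = 5 h 30 min; less 30 min break → 5 h 0 min
Fri: 8:23 AM–6:26 PM = 10 h 3 min; less 30 min break → 9 h 33 min
Sat: 8:09 AM–7:44 PM = 11 h 35 min; less 30 min break → 11 h 5 min
Sun: 6:56 AM–4:45 PM = 9 h 49 min; less 30 min break → 9 h 19 min
Total worked: 45 h 18 min = 45.30 h.
Threshold 37.5 h → overtime 7 h 48 min, regular 37 h 30 min.

Regular 37.50 hours, overtime 7.80 hours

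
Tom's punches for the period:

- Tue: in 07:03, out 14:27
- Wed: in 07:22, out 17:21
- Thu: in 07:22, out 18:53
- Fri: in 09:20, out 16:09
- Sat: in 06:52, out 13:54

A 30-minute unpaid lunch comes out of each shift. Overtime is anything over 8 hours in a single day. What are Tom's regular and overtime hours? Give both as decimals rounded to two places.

Tue: 07:03–14:27 = 7 h 24 min; less 30 min break → 6 h 54 min
Wed: 07:22–17:21 = 9 h 59 min; less 30 min break → 9 h 29 min
Thu: 07:22–18:53 = 11 h 31 min; less 30 min break → 11 h 1 min
Fri: 09:20–16:09 = 6 h 49 min; less 30 min break → 6 h 19 min
Sat: 06:52–13:54 = 7 h 2 min; less 30 min break → 6 h 32 min
Tue reg 6 h 54 min / OT 0 h 0 min; Wed reg 8 h 0 min / OT 1 h 29 min; Thu reg 8 h 0 min / OT 3 h 1 min; Fri reg 6 h 19 min / OT 0 h 0 min; Sat reg 6 h 32 min / OT 0 h 0 min.
Totals: regular 35 h 45 min, overtime 4 h 30 min.

Regular 35.75 hours, overtime 4.50 hours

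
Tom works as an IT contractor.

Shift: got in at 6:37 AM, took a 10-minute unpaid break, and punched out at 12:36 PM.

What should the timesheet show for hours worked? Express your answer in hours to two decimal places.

5.82 hours

Shift: 6:37 AM–12:36 PM = 5 h 59 min; less 10 min break → 5 h 49 min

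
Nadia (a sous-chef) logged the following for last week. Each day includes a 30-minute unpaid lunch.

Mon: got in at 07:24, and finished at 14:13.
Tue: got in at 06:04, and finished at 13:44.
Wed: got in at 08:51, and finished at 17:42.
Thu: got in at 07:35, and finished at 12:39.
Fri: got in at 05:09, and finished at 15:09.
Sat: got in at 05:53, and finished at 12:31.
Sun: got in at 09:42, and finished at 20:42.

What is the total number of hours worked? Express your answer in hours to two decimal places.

Mon: 07:24–14:13 = 6 h 49 min; less 30 min break → 6 h 19 min
Tue: 06:04–13:44 = 7 h 40 min; less 30 min break → 7 h 10 min
Wed: 08:51–17:42 = 8 h 51 min; less 30 min break → 8 h 21 min
Thu: 07:35–12:39 = 5 h 4 min; less 30 min break → 4 h 34 min
Fri: 05:09–15:09 = 10 h 0 min; less 30 min break → 9 h 30 min
Sat: 05:53–12:31 = 6 h 38 min; less 30 min break → 6 h 8 min
Sun: 09:42–20:42 = 11 h 0 min; less 30 min break → 10 h 30 min
Total: 6 h 19 min + 7 h 10 min + 8 h 21 min + 4 h 34 min + 9 h 30 min + 6 h 8 min + 10 h 30 min = 52 h 32 min.

52.53 hours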